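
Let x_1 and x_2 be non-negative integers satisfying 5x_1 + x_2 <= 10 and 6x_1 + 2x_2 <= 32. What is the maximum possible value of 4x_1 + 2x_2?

20

(x_1,x_2)=(0,10): 5·0+1·10=10≤10, 6·0+2·10=20≤32, objective 20.
(x_1,x_2)=(0,9): 5·0+1·9=9≤10, 6·0+2·9=18≤32, objective 18.
No feasible integer point exceeds 20.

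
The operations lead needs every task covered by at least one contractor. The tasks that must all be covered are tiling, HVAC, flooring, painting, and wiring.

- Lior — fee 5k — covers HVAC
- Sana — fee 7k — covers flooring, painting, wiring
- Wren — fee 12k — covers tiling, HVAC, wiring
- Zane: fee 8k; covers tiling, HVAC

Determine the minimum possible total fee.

15

Choose Sana and Zane: together they cover tiling, HVAC, flooring, painting, wiring — every task.
Total fee: 7 + 8 = 15.
No cover costs less than 15.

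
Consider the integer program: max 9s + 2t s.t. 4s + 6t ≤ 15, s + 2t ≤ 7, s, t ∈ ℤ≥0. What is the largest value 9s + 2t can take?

27

Relaxing integrality, the LP optimum is 33.75 at (s,t) = (3.75, 0), which is not an integer point.
(s,t)=(3,0): 4·3+6·0=12≤15, 1·3+2·0=3≤7, objective 27.
(s,t)=(2,1): 4·2+6·1=14≤15, 1·2+2·1=4≤7, objective 20.
(s,t)=(2,0): 4·2+6·0=8≤15, 1·2+2·0=2≤7, objective 18.
No feasible integer point exceeds 27.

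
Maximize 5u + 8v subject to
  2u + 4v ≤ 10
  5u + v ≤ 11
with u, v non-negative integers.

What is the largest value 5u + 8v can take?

The continuous relaxation peaks at (1.89, 1.56) with value 21.89; rounding to a feasible lattice point costs some objective.
(u,v)=(1,2) is feasible, giving 21.
(u,v)=(2,1) is feasible, giving 18.
(u,v)=(0,2) is feasible, giving 16.
The best lattice point is (1,2), giving 21.

21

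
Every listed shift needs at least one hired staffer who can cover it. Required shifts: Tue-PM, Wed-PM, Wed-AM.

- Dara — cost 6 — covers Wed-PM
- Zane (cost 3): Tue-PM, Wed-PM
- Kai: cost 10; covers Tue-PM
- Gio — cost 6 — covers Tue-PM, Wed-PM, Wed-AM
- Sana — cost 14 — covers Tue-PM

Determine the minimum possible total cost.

6

The greedy cost-per-new-shift heuristic would pick Zane and Gio for 9, but a cheaper cover exists.
Gio alone covers Tue-PM, Wed-PM, Wed-AM — every shift.
Total cost: 6.
No cover costs less than 6.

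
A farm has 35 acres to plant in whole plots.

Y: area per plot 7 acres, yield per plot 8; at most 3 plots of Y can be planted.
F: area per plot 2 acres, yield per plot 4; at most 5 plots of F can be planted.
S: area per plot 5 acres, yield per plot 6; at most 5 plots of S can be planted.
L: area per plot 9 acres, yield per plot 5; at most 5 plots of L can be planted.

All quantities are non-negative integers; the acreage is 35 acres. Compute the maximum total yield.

50

5×F and 5×S: area 35 ≤ 35, yield 5·4 + 5·6 = 50.
1×Y, 4×F, and 4×S: area 35 ≤ 35, yield 1·8 + 4·4 + 4·6 = 48.
Best is 50.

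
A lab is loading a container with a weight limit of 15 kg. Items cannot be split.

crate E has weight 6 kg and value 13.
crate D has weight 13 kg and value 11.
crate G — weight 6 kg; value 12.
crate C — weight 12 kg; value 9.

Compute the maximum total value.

25

This is an integer program with binary decision variables.
Allowing fractional choices, the relaxed optimum would be about 27.5, but items are indivisible.
crate E: weight 6 ≤ 15, value 13.
crate E + crate G: weight 6 + 6 = 12 ≤ 15, value 13 + 12 = 25.
crate G: weight 6 ≤ 15, value 12.
Best is crate E and crate G with total value 25.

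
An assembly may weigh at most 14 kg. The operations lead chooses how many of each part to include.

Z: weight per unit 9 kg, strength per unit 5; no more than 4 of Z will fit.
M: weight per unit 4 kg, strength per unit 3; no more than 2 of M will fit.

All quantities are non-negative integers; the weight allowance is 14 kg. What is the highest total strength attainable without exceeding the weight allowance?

This is a bounded integer knapsack.
M has the best ratio (3/4); taking only M gives at most 2×3 = 6 (stopped by the supply cap of 2).
Mixing does better — 1×Z and 1×M: weight 13 ≤ 14, strength 1·5 + 1·3 = 8.

8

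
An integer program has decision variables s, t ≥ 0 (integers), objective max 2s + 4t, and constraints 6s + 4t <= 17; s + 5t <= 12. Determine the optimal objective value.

(s,t)=(1,2): 6·1+4·2=14≤17, 1·1+5·2=11≤12, objective 10.
(s,t)=(2,1): 6·2+4·1=16≤17, 1·2+5·1=7≤12, objective 8.
The best lattice point is (1,2), giving 10.

10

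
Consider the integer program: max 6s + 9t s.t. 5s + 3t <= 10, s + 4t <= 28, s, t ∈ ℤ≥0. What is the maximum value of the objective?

27

(s,t)=(0,3) is feasible, giving 27.
(s,t)=(0,2) is feasible, giving 18.
No feasible integer point exceeds 27.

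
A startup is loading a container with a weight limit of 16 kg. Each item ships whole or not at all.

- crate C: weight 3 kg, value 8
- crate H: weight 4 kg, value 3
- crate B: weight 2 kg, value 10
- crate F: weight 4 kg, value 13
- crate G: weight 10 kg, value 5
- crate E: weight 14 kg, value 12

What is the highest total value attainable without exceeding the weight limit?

Allowing fractional choices, the relaxed optimum would be about 37.0, but items are indivisible.
crate C + crate H + crate B + crate F: weight 3 + 4 + 2 + 4 = 13 ≤ 16, value 8 + 3 + 10 + 13 = 34.
crate B + crate F + crate G: weight 2 + 4 + 10 = 16 ≤ 16, value 10 + 13 + 5 = 28.
crate C + crate B + crate F: weight 3 + 2 + 4 = 9 ≤ 16, value 8 + 10 + 13 = 31.
Best is crate C, crate H, crate B, and crate F with total value 34.

34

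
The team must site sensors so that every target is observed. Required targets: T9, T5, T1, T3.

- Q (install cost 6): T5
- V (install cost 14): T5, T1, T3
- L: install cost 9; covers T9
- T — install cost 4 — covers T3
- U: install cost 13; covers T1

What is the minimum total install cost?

23

The greedy cost-per-new-target heuristic would pick T, Q, L, and U for 32, but a cheaper cover exists.
Choose V and L: together they cover T9, T5, T1, T3 — every target.
Total install cost: 14 + 9 = 23.
No cover costs less than 23.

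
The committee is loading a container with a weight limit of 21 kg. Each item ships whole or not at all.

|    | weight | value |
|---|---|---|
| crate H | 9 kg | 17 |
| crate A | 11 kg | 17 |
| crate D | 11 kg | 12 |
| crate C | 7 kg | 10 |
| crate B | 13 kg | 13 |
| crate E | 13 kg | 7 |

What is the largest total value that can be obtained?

crate H + crate C: weight 9 + 7 = 16 ≤ 21, value 17 + 10 = 27.
crate H + crate A: weight 9 + 11 = 20 ≤ 21, value 17 + 17 = 34.
crate H + crate D: weight 9 + 11 = 20 ≤ 21, value 17 + 12 = 29.
Best is crate H and crate A with total value 34.

34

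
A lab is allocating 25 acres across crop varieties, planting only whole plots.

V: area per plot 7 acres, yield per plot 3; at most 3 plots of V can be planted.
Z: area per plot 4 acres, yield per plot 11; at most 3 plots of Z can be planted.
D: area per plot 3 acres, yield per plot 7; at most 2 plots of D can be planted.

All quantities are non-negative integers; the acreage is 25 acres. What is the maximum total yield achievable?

This is a bounded integer knapsack.
Take 1×V, 3×Z, and 2×D: area 25 ≤ 25, yield 1·3 + 3·11 + 2·7 = 50.
Z has the best ratio (11/4) and is taken to its limit of 3; remaining capacity is filled optimally with the others.

50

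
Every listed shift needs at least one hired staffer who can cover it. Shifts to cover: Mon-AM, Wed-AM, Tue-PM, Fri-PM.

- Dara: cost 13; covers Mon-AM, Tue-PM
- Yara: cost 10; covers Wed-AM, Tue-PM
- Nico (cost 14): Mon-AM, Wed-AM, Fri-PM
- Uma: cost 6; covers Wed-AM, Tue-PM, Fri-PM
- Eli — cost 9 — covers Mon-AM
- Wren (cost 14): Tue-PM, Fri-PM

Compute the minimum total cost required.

15

Choose Uma and Eli: together they cover Mon-AM, Wed-AM, Tue-PM, Fri-PM — every shift.
Total cost: 6 + 9 = 15.
No cover costs less than 15.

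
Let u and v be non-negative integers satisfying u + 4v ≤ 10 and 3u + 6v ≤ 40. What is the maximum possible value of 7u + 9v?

(u,v)=(10,0) is feasible, giving 70.
(u,v)=(9,0) is feasible, giving 63.
Maximum is 70 at (u,v)=(10,0).

70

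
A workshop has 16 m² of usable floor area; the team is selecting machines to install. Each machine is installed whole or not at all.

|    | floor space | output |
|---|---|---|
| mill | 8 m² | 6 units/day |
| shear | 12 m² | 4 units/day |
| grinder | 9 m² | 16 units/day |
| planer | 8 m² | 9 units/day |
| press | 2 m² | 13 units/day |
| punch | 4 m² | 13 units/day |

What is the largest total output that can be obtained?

Allowing fractional choices, the relaxed optimum would be about 43.1, but machines are indivisible.
grinder + press + punch: floor space 9 + 2 + 4 = 15 ≤ 16, output 16 + 13 + 13 = 42.
planer + press + punch: floor space 8 + 2 + 4 = 14 ≤ 16, output 9 + 13 + 13 = 35.
mill + press + punch: floor space 8 + 2 + 4 = 14 ≤ 16, output 6 + 13 + 13 = 32.
Best is grinder, press, and punch with total output 42.

42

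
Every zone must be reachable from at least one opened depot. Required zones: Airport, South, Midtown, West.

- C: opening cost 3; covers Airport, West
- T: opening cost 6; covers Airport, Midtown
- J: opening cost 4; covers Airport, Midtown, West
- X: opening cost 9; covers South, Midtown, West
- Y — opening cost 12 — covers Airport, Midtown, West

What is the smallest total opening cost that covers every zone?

The greedy cost-per-new-zone heuristic would pick J and X for 13, but a cheaper cover exists.
Choose C and X: together they cover Airport, South, Midtown, West — every zone.
Total opening cost: 3 + 9 = 12.
No cover costs less than 12.

12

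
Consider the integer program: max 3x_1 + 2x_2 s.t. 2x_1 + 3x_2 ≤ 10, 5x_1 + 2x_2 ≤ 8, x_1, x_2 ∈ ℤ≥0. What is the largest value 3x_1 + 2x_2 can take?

6

The continuous relaxation peaks at (0.364, 3.09) with value 7.27; rounding to a feasible lattice point costs some objective.
(x_1,x_2)=(0,3): 2·0+3·3=9≤10, 5·0+2·3=6≤8, objective 6.
(x_1,x_2)=(0,2): 2·0+3·2=6≤10, 5·0+2·2=4≤8, objective 4.
The best lattice point is (0,3), giving 6.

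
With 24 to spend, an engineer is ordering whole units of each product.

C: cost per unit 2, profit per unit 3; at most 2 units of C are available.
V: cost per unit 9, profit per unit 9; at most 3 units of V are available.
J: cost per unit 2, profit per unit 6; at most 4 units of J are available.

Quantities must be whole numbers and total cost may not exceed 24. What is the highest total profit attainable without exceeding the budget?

2×V and 3×J: cost 24 ≤ 24, profit 2·9 + 3·6 = 36.
2×C, 1×V, and 4×J: cost 21 ≤ 24, profit 2·3 + 1·9 + 4·6 = 39.
Best is 39.

39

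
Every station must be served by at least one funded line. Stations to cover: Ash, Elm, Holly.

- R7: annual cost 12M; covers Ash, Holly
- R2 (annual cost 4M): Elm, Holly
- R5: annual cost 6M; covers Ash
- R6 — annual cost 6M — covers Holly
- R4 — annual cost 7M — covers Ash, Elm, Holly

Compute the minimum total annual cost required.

The greedy cost-per-new-station heuristic would pick R2 and R5 for 10, but a cheaper cover exists.
R4 alone covers Ash, Elm, Holly — every station.
Total annual cost: 7.
No cover costs less than 7.

7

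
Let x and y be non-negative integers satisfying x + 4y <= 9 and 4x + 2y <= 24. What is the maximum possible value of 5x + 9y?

(x,y)=(5,1): 1·5+4·1=9≤9, 4·5+2·1=22≤24, objective 34.
(x,y)=(6,0): 1·6+4·0=6≤9, 4·6+2·0=24≤24, objective 30.
Maximum is 34 at (x,y)=(5,1).

34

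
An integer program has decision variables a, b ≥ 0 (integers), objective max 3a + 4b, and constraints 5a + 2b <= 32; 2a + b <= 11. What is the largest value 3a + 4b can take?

(a,b)=(0,11) is feasible, giving 44.
(a,b)=(0,10) is feasible, giving 40.
Maximum is 44 at (a,b)=(0,11).

44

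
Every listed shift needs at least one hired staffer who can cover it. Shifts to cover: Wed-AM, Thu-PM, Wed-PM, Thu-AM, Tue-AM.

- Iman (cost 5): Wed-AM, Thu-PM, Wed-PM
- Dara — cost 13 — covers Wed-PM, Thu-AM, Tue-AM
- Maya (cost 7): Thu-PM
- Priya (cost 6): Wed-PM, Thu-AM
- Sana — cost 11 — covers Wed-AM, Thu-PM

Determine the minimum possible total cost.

The greedy cost-per-new-shift heuristic would pick Iman, Priya, and Dara for 24, but a cheaper cover exists.
Choose Iman and Dara: together they cover Wed-AM, Thu-PM, Wed-PM, Thu-AM, Tue-AM — every shift.
Total cost: 5 + 13 = 18.
No cover costs less than 18.

18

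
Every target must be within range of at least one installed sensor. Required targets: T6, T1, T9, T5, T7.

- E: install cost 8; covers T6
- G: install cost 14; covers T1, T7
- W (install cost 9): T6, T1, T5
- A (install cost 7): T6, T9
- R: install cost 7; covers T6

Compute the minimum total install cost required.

30

Choose G, W, and A: together they cover T6, T1, T9, T5, T7 — every target.
Total install cost: 14 + 9 + 7 = 30.
No cover costs less than 30.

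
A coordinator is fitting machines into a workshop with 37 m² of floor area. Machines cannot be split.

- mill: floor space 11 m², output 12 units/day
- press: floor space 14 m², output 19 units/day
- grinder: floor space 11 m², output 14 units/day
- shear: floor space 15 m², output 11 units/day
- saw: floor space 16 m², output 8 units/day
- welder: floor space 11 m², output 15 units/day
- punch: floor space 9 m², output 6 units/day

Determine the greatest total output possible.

Take press, grinder, and welder: floor space 14 + 11 + 11 = 36 ≤ 37, output 19 + 14 + 15 = 48.
No other feasible combination does better.

48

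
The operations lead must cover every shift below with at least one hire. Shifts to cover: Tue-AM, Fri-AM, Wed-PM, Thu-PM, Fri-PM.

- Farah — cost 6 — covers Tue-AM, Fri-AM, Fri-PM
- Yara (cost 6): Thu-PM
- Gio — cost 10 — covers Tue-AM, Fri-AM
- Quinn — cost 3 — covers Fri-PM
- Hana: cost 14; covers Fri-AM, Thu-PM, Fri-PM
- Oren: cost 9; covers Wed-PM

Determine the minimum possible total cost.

Choose Farah, Yara, and Oren: together they cover Tue-AM, Fri-AM, Wed-PM, Thu-PM, Fri-PM — every shift.
Total cost: 6 + 6 + 9 = 21.
No cover costs less than 21.

21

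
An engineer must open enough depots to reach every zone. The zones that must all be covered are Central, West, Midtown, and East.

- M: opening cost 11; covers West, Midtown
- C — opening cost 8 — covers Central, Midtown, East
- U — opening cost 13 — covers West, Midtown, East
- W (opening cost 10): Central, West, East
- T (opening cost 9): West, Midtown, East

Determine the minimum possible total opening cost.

Choose C and T: together they cover Central, West, Midtown, East — every zone.
Total opening cost: 8 + 9 = 17.
No cover costs less than 17.

17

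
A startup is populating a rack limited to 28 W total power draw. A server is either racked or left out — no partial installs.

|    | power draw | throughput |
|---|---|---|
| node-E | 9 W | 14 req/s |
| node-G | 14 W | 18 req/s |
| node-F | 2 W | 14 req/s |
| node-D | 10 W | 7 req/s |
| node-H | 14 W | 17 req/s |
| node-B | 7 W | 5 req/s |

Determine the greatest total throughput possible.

46

This is an integer program with binary decision variables.
Allowing fractional choices, the relaxed optimum would be about 49.6, but servers are indivisible.
node-E + node-F + node-H: power draw 9 + 2 + 14 = 25 ≤ 28, throughput 14 + 14 + 17 = 45.
node-E + node-G + node-F: power draw 9 + 14 + 2 = 25 ≤ 28, throughput 14 + 18 + 14 = 46.
Best is node-E, node-G, and node-F with total throughput 46.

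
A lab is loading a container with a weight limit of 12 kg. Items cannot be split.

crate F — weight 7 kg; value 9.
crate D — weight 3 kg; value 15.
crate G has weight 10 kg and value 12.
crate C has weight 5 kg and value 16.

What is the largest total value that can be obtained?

31

crate F + crate C: weight 7 + 5 = 12 ≤ 12, value 9 + 16 = 25.
crate F + crate D: weight 7 + 3 = 10 ≤ 12, value 9 + 15 = 24.
crate D + crate C: weight 3 + 5 = 8 ≤ 12, value 15 + 16 = 31.
Best is crate D and crate C with total value 31.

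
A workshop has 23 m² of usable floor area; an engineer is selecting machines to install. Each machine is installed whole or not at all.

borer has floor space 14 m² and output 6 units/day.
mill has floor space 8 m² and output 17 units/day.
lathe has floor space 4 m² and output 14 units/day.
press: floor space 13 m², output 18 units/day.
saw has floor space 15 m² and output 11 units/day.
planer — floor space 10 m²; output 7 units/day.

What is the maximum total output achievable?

38

Allowing fractional choices, the relaxed optimum would be about 46.2, but machines are indivisible.
mill + press: floor space 8 + 13 = 21 ≤ 23, output 17 + 18 = 35.
mill + lathe + planer: floor space 8 + 4 + 10 = 22 ≤ 23, output 17 + 14 + 7 = 38.
lathe + press: floor space 4 + 13 = 17 ≤ 23, output 14 + 18 = 32.
Best is mill, lathe, and planer with total output 38.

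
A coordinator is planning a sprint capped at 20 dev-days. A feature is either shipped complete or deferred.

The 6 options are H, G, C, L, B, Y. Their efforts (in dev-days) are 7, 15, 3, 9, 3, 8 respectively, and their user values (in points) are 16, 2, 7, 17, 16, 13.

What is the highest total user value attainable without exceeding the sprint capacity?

Treat it as a binary knapsack problem.
L + B + Y: effort 9 + 3 + 8 = 20 ≤ 20, user value 17 + 16 + 13 = 46.
H + L + B: effort 7 + 9 + 3 = 19 ≤ 20, user value 16 + 17 + 16 = 49.
H + B + Y: effort 7 + 3 + 8 = 18 ≤ 20, user value 16 + 16 + 13 = 45.
Best is H, L, and B with total user value 49.

49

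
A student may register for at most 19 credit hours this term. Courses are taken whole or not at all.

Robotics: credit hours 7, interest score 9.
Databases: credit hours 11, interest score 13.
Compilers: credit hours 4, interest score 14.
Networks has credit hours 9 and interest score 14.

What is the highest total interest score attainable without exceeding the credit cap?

Databases + Compilers: credit hours 11 + 4 = 15 ≤ 19, interest score 13 + 14 = 27.
Robotics + Compilers: credit hours 7 + 4 = 11 ≤ 19, interest score 9 + 14 = 23.
Compilers + Networks: credit hours 4 + 9 = 13 ≤ 19, interest score 14 + 14 = 28.
Best is Compilers and Networks with total interest score 28.

28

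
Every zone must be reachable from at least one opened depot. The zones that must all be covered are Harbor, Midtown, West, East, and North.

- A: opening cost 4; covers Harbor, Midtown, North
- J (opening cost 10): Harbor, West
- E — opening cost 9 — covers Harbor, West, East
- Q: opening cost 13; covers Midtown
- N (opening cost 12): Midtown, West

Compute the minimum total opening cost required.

Choose A and E: together they cover Harbor, Midtown, West, East, North — every zone.
Total opening cost: 4 + 9 = 13.
No cover costs less than 13.

13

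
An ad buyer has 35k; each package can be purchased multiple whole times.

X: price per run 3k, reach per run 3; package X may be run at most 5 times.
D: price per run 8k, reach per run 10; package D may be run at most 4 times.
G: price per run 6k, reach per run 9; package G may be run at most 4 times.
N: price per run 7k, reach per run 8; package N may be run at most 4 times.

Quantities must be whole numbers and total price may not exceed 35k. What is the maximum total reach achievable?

49

Take 1×X, 1×D, and 4×G: price 35 ≤ 35, reach 1·3 + 1·10 + 4·9 = 49.
G has the best ratio (9/6) and is taken to its limit of 4; remaining capacity is filled optimally with the others.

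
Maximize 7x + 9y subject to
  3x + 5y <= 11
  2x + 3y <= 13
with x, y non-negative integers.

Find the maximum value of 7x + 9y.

23

Relaxing integrality, the LP optimum is 25.67 at (x,y) = (3.67, 0), which is not an integer point.
(x,y)=(2,1): 3·2+5·1=11≤11, 2·2+3·1=7≤13, objective 23.
(x,y)=(3,0): 3·3+5·0=9≤11, 2·3+3·0=6≤13, objective 21.
(x,y)=(1,1): 3·1+5·1=8≤11, 2·1+3·1=5≤13, objective 16.
The best lattice point is (2,1), giving 23.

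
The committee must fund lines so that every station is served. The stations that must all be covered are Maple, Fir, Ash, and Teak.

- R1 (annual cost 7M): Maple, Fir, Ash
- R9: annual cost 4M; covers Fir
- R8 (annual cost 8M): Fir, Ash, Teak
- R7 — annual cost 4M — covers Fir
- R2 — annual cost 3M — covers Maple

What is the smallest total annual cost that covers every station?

The greedy cost-per-new-station heuristic would pick R1 and R8 for 15, but a cheaper cover exists.
Choose R8 and R2: together they cover Maple, Fir, Ash, Teak — every station.
Total annual cost: 8 + 3 = 11.
No cover costs less than 11.

11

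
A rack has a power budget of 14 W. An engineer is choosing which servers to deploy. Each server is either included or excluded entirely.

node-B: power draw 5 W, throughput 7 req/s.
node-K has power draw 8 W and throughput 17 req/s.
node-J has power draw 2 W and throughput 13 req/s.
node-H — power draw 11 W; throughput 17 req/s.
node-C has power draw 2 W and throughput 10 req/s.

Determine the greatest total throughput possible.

40

Allowing fractional choices, the relaxed optimum would be about 43.1, but servers are indivisible.
node-K + node-J + node-C: power draw 8 + 2 + 2 = 12 ≤ 14, throughput 17 + 13 + 10 = 40.
node-K + node-J: power draw 8 + 2 = 10 ≤ 14, throughput 17 + 13 = 30.
node-B + node-J + node-C: power draw 5 + 2 + 2 = 9 ≤ 14, throughput 7 + 13 + 10 = 30.
Best is node-K, node-J, and node-C with total throughput 40.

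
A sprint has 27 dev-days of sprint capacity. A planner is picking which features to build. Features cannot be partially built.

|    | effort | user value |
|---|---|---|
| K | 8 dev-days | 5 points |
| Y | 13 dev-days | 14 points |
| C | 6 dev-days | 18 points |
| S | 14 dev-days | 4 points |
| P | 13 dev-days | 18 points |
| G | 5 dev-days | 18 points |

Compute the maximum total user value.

54

K + C + G: effort 8 + 6 + 5 = 19 ≤ 27, user value 5 + 18 + 18 = 41.
Y + C + G: effort 13 + 6 + 5 = 24 ≤ 27, user value 14 + 18 + 18 = 50.
C + P + G: effort 6 + 13 + 5 = 24 ≤ 27, user value 18 + 18 + 18 = 54.
Best is C, P, and G with total user value 54.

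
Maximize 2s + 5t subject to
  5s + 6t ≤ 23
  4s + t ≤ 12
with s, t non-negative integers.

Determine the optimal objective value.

(s,t)=(1,3) is feasible, giving 17.
(s,t)=(0,3) is feasible, giving 15.
Maximum is 17 at (s,t)=(1,3).

17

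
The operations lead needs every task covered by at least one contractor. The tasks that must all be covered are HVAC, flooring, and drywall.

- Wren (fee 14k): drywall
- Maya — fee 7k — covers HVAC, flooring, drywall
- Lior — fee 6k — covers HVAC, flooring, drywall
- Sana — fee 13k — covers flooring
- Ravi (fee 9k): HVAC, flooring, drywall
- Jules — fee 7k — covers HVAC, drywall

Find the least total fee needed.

Lior alone covers HVAC, flooring, drywall — every task.
Total fee: 6.
No cover costs less than 6.

6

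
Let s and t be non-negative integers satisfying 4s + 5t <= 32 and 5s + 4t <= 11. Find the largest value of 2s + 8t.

16

The continuous relaxation peaks at (0, 2.75) with value 22.00; rounding to a feasible lattice point costs some objective.
(s,t)=(0,2): 4·0+5·2=10≤32, 5·0+4·2=8≤11, objective 16.
(s,t)=(1,1): 4·1+5·1=9≤32, 5·1+4·1=9≤11, objective 10.
(s,t)=(0,1): 4·0+5·1=5≤32, 5·0+4·1=4≤11, objective 8.
The best lattice point is (0,2), giving 16.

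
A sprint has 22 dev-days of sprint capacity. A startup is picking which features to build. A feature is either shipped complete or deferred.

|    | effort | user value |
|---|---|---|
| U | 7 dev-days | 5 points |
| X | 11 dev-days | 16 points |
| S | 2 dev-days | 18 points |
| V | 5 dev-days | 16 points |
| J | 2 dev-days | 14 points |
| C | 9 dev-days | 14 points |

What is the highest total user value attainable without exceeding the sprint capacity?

64

Allowing fractional choices, the relaxed optimum would be about 67.8, but features are indivisible.
U + S + V + J: effort 7 + 2 + 5 + 2 = 16 ≤ 22, user value 5 + 18 + 16 + 14 = 53.
S + V + J + C: effort 2 + 5 + 2 + 9 = 18 ≤ 22, user value 18 + 16 + 14 + 14 = 62.
X + S + V + J: effort 11 + 2 + 5 + 2 = 20 ≤ 22, user value 16 + 18 + 16 + 14 = 64.
Best is X, S, V, and J with total user value 64.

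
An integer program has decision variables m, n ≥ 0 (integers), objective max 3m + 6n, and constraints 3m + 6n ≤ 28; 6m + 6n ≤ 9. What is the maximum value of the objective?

(m,n)=(0,1) is feasible, giving 6.
(m,n)=(1,0) is feasible, giving 3.
The best lattice point is (0,1), giving 6.

6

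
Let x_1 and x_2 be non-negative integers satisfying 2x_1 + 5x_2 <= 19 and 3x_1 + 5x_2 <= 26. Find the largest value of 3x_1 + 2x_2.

The continuous relaxation peaks at (8.67, 0) with value 26.00; rounding to a feasible lattice point costs some objective.
(x_1,x_2)=(8,0): 2·8+5·0=16≤19, 3·8+5·0=24≤26, objective 24.
(x_1,x_2)=(7,1): 2·7+5·1=19≤19, 3·7+5·1=26≤26, objective 23.
(x_1,x_2)=(7,0): 2·7+5·0=14≤19, 3·7+5·0=21≤26, objective 21.
No feasible integer point exceeds 24.

24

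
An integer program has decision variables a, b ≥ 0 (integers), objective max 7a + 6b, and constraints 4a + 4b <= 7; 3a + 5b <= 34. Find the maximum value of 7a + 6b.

(a,b)=(1,0) is feasible, giving 7.
(a,b)=(0,1) is feasible, giving 6.
(a,b)=(0,0) is feasible, giving 0.
The best lattice point is (1,0), giving 7.

7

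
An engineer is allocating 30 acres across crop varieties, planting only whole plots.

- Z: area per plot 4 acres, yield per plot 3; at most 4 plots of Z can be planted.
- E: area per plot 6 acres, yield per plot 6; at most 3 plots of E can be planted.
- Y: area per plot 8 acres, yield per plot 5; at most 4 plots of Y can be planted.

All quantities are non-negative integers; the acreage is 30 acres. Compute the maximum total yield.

E has the best ratio (6/6); taking only E gives at most 3×6 = 18 (stopped by the supply cap of 3).
Mixing does better — 3×Z and 3×E: area 30 ≤ 30, yield 3·3 + 3·6 = 27.

27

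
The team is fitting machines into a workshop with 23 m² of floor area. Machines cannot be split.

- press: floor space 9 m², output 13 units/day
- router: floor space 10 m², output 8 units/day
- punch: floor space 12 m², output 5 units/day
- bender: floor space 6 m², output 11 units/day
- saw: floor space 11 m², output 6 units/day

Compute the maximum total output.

Allowing fractional choices, the relaxed optimum would be about 30.4, but machines are indivisible.
press + router: floor space 9 + 10 = 19 ≤ 23, output 13 + 8 = 21.
router + bender: floor space 10 + 6 = 16 ≤ 23, output 8 + 11 = 19.
press + bender: floor space 9 + 6 = 15 ≤ 23, output 13 + 11 = 24.
Best is press and bender with total output 24.

24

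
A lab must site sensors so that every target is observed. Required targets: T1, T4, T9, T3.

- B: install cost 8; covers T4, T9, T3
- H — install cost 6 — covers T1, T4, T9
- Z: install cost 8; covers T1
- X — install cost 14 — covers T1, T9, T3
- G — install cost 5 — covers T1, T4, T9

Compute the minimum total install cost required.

13

This is an integer covering problem.
Choose B and G: together they cover T1, T4, T9, T3 — every target.
Total install cost: 8 + 5 = 13.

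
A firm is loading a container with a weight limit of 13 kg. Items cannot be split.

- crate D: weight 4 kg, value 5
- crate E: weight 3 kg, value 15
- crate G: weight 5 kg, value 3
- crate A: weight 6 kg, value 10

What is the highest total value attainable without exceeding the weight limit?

30

crate D + crate E + crate G: weight 4 + 3 + 5 = 12 ≤ 13, value 5 + 15 + 3 = 23.
crate D + crate E + crate A: weight 4 + 3 + 6 = 13 ≤ 13, value 5 + 15 + 10 = 30.
crate E + crate A: weight 3 + 6 = 9 ≤ 13, value 15 + 10 = 25.
Best is crate D, crate E, and crate A with total value 30.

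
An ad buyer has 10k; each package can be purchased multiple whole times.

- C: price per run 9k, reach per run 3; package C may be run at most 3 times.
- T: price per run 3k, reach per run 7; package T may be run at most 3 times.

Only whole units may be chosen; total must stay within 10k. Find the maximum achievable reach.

21

T has the best ratio (7/3); taking only T gives at most 3×7 = 21 (stopped by the price limit).
Optimal: 3×T: price 9 ≤ 10, reach 3·7 = 21.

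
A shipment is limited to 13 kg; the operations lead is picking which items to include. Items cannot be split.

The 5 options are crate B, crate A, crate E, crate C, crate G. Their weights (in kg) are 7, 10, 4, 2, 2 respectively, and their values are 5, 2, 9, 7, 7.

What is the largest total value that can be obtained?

23

crate E + crate C + crate G: weight 4 + 2 + 2 = 8 ≤ 13, value 9 + 7 + 7 = 23.
crate B + crate E + crate G: weight 7 + 4 + 2 = 13 ≤ 13, value 5 + 9 + 7 = 21.
crate B + crate E + crate C: weight 7 + 4 + 2 = 13 ≤ 13, value 5 + 9 + 7 = 21.
Best is crate E, crate C, and crate G with total value 23.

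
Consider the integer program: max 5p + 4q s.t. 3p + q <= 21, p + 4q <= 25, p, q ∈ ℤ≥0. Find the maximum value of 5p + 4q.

45

(p,q)=(5,5) is feasible, giving 45.
(p,q)=(6,3) is feasible, giving 42.
(p,q)=(5,4) is feasible, giving 41.
Maximum is 45 at (p,q)=(5,5).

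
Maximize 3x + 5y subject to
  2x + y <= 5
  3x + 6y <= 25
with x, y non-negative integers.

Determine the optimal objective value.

The continuous relaxation peaks at (0.556, 3.89) with value 21.11; rounding to a feasible lattice point costs some objective.
(x,y)=(0,4): 2·0+1·4=4≤5, 3·0+6·4=24≤25, objective 20.
(x,y)=(1,3): 2·1+1·3=5≤5, 3·1+6·3=21≤25, objective 18.
(x,y)=(0,3): 2·0+1·3=3≤5, 3·0+6·3=18≤25, objective 15.
Maximum is 20 at (x,y)=(0,4).

20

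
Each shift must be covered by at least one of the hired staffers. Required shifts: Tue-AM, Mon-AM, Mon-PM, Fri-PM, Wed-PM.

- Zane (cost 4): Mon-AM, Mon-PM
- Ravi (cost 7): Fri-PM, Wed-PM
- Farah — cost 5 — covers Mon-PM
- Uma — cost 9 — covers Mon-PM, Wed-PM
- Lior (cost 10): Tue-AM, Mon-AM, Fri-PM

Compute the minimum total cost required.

The greedy cost-per-new-shift heuristic would pick Zane, Ravi, and Lior for 21, but a cheaper cover exists.
Choose Uma and Lior: together they cover Tue-AM, Mon-AM, Mon-PM, Fri-PM, Wed-PM — every shift.
Total cost: 9 + 10 = 19.
No cover costs less than 19.

19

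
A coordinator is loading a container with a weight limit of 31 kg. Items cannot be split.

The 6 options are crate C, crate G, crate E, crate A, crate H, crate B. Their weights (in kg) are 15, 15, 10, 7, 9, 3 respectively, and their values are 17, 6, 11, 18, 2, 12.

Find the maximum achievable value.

crate E + crate A + crate H + crate B: weight 10 + 7 + 9 + 3 = 29 ≤ 31, value 11 + 18 + 2 + 12 = 43.
crate E + crate A + crate B: weight 10 + 7 + 3 = 20 ≤ 31, value 11 + 18 + 12 = 41.
crate C + crate A + crate B: weight 15 + 7 + 3 = 25 ≤ 31, value 17 + 18 + 12 = 47.
Best is crate C, crate A, and crate B with total value 47.

47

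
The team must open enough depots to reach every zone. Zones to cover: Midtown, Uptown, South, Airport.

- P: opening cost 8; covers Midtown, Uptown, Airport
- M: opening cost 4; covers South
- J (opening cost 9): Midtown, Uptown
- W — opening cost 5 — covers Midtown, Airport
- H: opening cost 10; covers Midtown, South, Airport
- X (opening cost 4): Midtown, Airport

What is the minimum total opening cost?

12

Choose P and M: together they cover Midtown, Uptown, South, Airport — every zone.
Total opening cost: 8 + 4 = 12.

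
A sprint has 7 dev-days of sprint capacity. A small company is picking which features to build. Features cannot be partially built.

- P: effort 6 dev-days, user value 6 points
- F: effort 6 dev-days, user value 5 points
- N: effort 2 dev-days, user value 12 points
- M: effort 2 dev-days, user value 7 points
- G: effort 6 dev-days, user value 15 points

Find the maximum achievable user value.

Take N and M: effort 2 + 2 = 4 ≤ 7, user value 12 + 7 = 19.
No other feasible combination does better.

19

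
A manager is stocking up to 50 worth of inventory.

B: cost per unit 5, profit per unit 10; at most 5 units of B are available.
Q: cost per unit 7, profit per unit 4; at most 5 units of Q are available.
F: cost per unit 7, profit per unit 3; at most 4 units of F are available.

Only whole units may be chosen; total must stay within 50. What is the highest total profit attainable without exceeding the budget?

This is a bounded integer knapsack.
B has the best ratio (10/5); taking only B gives at most 5×10 = 50 (stopped by the supply cap of 5).
Mixing does better — 5×B and 3×Q: cost 46 ≤ 50, profit 5·10 + 3·4 = 62.

62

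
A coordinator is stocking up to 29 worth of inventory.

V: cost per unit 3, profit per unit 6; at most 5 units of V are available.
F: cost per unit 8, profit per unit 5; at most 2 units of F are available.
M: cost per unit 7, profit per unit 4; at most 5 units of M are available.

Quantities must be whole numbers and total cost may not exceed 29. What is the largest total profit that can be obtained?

5×V and 2×M: cost 29 ≤ 29, profit 5·6 + 2·4 = 38.
5×V and 1×F: cost 23 ≤ 29, profit 5·6 + 1·5 = 35.
Best is 38.

38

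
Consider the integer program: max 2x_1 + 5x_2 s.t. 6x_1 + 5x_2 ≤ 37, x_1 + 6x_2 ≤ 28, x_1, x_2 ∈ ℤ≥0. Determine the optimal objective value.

(x_1,x_2)=(2,4): 6·2+5·4=32≤37, 1·2+6·4=26≤28, objective 24.
(x_1,x_2)=(1,4): 6·1+5·4=26≤37, 1·1+6·4=25≤28, objective 22.
(x_1,x_2)=(3,3): 6·3+5·3=33≤37, 1·3+6·3=21≤28, objective 21.
No feasible integer point exceeds 24.

24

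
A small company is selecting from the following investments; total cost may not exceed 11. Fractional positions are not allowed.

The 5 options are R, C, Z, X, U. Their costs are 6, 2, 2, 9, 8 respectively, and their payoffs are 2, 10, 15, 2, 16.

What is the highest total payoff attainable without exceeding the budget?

Allowing fractional choices, the relaxed optimum would be about 39.0, but investments are indivisible.
Z + U: cost 2 + 8 = 10 ≤ 11, payoff 15 + 16 = 31.
R + C + Z: cost 6 + 2 + 2 = 10 ≤ 11, payoff 2 + 10 + 15 = 27.
C + U: cost 2 + 8 = 10 ≤ 11, payoff 10 + 16 = 26.
Best is Z and U with total payoff 31.

31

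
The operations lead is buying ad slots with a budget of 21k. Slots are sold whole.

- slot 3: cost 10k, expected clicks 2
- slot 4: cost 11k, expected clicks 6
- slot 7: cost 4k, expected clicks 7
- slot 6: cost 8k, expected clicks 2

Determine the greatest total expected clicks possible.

This is a 0-1 knapsack instance.
Take slot 4 and slot 7: cost 11 + 4 = 15 ≤ 21, expected clicks 6 + 7 = 13.
No other feasible combination does better.

13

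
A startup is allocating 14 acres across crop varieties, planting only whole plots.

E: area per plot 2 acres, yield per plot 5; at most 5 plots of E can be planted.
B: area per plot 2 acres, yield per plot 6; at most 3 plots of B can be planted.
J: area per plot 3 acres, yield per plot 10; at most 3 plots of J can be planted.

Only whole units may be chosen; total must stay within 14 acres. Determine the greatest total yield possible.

2×B and 3×J: area 13 ≤ 14, yield 2·6 + 3·10 = 42.
1×E, 3×B, and 2×J: area 14 ≤ 14, yield 1·5 + 3·6 + 2·10 = 43.
Best is 43.

43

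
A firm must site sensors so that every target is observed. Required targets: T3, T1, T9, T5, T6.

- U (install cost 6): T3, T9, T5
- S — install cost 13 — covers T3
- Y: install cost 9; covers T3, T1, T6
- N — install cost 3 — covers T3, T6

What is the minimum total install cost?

15

The greedy cost-per-new-target heuristic would pick N, U, and Y for 18, but a cheaper cover exists.
Choose U and Y: together they cover T3, T1, T9, T5, T6 — every target.
Total install cost: 6 + 9 = 15.
No cover costs less than 15.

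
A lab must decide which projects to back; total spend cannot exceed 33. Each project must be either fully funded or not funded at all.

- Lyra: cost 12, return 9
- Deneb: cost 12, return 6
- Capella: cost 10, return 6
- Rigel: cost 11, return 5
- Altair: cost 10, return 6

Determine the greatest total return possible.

21

Take Lyra, Capella, and Altair: cost 12 + 10 + 10 = 32 ≤ 33, return 9 + 6 + 6 = 21.
No other feasible combination does better.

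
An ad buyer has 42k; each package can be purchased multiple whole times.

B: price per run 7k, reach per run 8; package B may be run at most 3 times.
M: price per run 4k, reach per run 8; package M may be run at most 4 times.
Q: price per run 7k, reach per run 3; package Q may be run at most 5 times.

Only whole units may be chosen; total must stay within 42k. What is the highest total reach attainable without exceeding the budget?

3×B and 4×M: price 37 ≤ 42, reach 3·8 + 4·8 = 56.
2×B, 4×M, and 1×Q: price 37 ≤ 42, reach 2·8 + 4·8 + 1·3 = 51.
Best is 56.

56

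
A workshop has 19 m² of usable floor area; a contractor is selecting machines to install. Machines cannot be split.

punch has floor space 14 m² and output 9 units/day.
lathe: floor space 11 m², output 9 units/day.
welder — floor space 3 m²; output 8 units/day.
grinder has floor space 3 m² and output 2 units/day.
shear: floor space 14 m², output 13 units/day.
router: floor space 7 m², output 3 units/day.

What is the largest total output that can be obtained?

21

Take welder and shear: floor space 3 + 14 = 17 ≤ 19, output 8 + 13 = 21.
No other feasible combination does better.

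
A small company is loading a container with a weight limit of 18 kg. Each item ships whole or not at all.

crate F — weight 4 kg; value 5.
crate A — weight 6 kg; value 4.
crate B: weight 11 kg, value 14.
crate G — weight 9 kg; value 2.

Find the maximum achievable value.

Allowing fractional choices, the relaxed optimum would be about 21.0, but items are indivisible.
crate A + crate B: weight 6 + 11 = 17 ≤ 18, value 4 + 14 = 18.
crate F + crate B: weight 4 + 11 = 15 ≤ 18, value 5 + 14 = 19.
Best is crate F and crate B with total value 19.

19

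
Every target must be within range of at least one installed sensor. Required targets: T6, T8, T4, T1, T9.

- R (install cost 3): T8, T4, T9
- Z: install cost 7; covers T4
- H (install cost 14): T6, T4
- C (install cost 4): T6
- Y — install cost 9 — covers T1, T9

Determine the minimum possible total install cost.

16

Choose R, C, and Y: together they cover T6, T8, T4, T1, T9 — every target.
Total install cost: 3 + 4 + 9 = 16.
No cover costs less than 16.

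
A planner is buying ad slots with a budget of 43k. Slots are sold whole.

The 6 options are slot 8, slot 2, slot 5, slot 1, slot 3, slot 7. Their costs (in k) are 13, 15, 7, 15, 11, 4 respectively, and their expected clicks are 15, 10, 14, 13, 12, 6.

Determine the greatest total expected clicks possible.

48

Take slot 8, slot 5, slot 1, and slot 7: cost 13 + 7 + 15 + 4 = 39 ≤ 43, expected clicks 15 + 14 + 13 + 6 = 48.
No other feasible combination does better.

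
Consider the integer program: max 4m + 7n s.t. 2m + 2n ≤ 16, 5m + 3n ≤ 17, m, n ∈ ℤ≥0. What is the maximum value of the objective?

35

The continuous relaxation peaks at (0, 5.67) with value 39.67; rounding to a feasible lattice point costs some objective.
(m,n)=(0,5): 2·0+2·5=10≤16, 5·0+3·5=15≤17, objective 35.
(m,n)=(1,4): 2·1+2·4=10≤16, 5·1+3·4=17≤17, objective 32.
(m,n)=(0,4): 2·0+2·4=8≤16, 5·0+3·4=12≤17, objective 28.
The best lattice point is (0,5), giving 35.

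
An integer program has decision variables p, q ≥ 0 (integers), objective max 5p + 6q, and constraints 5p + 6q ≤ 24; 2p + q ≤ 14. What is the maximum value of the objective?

(p,q)=(0,4): 5·0+6·4=24≤24, 2·0+1·4=4≤14, objective 24.
(p,q)=(1,3): 5·1+6·3=23≤24, 2·1+1·3=5≤14, objective 23.
(p,q)=(0,3): 5·0+6·3=18≤24, 2·0+1·3=3≤14, objective 18.
The best lattice point is (0,4), giving 24.

24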